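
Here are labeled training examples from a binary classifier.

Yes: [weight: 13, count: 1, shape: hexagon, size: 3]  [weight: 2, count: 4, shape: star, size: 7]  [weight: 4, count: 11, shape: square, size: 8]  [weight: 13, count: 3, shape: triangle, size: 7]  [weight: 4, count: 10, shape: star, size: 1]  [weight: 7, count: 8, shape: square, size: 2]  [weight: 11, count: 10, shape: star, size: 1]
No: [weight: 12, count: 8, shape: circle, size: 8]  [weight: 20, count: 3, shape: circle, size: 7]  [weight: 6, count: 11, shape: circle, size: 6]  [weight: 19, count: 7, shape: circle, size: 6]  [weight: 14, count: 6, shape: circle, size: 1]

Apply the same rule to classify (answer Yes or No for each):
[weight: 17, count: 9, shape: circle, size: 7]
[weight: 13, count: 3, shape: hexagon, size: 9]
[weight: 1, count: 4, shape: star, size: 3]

No, Yes, Yes

Every 'Yes' example satisfies: shape is not circle. None of the 'No' examples do.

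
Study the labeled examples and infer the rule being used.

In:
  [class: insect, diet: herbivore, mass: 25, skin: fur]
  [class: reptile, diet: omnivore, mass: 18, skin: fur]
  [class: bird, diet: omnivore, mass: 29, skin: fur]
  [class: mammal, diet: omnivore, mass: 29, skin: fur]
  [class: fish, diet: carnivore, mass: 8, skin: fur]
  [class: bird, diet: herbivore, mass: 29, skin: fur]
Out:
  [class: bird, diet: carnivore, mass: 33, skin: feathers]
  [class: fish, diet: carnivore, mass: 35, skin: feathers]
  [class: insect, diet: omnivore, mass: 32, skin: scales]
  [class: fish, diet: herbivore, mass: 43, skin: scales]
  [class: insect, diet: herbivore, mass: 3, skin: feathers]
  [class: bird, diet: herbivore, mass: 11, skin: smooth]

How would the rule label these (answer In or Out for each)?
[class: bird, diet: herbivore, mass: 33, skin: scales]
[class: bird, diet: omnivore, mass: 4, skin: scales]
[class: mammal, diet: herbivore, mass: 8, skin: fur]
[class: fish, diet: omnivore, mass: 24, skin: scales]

Out, Out, In, Out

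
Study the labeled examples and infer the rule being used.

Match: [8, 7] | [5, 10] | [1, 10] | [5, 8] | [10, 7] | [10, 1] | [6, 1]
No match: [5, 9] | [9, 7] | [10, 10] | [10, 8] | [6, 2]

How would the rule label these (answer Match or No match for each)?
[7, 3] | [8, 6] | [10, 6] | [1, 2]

No match, No match, No match, Match

The common property of the 'Match' items is: sum is odd. No 'No match' item has it.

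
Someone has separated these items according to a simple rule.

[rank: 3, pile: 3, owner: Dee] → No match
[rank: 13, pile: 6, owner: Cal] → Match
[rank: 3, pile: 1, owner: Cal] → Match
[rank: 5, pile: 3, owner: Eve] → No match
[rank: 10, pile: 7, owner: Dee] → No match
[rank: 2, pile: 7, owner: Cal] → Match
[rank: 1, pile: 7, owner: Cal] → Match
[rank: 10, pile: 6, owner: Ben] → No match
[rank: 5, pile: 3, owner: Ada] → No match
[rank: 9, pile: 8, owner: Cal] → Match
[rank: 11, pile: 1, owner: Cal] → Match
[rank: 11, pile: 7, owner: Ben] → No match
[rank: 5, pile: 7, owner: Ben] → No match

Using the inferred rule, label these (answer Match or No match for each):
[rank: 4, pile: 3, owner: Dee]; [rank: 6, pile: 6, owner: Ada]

No match, No match

The simplest hypothesis consistent with all the labels is: owner is Cal.
[rank: 4, pile: 3, owner: Dee]: owner is Dee — lacks this property, so No match. [rank: 6, pile: 6, owner: Ada]: owner is Ada — lacks this property, so No match.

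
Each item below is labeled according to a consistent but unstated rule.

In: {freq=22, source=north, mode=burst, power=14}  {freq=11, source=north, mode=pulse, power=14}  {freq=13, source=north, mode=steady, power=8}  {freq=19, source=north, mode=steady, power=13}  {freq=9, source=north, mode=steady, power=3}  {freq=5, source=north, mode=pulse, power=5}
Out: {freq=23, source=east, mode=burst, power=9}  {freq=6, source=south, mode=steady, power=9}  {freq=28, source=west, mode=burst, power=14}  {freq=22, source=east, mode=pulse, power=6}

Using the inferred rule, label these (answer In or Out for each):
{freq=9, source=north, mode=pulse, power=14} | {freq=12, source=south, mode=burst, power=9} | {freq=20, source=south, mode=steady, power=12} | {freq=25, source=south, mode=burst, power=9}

In, Out, Out, Out

The common property of the 'In' items is: source is north. No 'Out' item has it.
{freq=9, source=north, mode=pulse, power=14}: source is north — satisfies this, so In.
{freq=12, source=south, mode=burst, power=9}: source is south — lacks this property, so Out.
{freq=20, source=south, mode=steady, power=12}: source is south — lacks this property, so Out.
{freq=25, source=south, mode=burst, power=9}: source is south — lacks this property, so Out.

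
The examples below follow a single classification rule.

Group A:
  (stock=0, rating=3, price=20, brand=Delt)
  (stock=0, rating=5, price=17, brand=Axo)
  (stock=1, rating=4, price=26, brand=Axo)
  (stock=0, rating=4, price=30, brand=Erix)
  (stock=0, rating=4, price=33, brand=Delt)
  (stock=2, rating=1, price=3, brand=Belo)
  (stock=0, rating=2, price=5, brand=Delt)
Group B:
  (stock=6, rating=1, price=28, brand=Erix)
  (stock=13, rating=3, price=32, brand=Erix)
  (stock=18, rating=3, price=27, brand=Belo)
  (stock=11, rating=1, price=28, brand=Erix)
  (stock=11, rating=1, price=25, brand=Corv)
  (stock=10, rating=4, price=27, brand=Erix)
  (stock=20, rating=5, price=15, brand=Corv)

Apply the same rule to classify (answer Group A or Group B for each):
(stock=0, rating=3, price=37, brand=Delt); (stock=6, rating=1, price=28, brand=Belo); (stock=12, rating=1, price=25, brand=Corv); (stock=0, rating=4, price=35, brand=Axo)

Group A, Group B, Group B, Group A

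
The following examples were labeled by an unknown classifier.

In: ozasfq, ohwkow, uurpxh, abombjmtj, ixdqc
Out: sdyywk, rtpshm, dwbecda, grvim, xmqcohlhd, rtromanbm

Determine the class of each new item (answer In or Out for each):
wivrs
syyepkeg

Out, Out

Rule: starts with a vowel. This holds for each 'In' example and fails for each 'Out' one.
wivrs → starts with 'w' → Out. syyepkeg → starts with 's' → Out.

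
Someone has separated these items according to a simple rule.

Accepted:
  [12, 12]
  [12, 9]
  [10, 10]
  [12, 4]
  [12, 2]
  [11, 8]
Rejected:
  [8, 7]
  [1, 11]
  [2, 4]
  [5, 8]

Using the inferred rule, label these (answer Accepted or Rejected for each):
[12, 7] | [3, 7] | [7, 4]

The classifier is using: first ≥ 9.

Accepted, Rejected, Rejected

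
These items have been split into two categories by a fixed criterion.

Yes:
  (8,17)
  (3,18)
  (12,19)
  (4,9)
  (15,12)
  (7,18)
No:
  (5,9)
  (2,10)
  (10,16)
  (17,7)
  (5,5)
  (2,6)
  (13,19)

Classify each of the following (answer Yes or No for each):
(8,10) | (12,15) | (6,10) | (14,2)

No, Yes, No, No

The classifier is using: sum is odd.
No: (8,10), since 8+10 = 18.
Yes: (12,15), since 12+15 = 27.
No: (6,10), since 6+10 = 16.
No: (14,2), since 14+2 = 16.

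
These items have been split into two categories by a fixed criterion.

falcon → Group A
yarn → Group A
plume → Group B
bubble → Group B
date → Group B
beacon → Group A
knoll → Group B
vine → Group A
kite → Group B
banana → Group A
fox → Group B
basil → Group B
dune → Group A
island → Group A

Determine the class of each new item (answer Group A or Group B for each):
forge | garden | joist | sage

'Group A' ⟺ even length AND contains 'n'.
forge: Group B (length 5, no 'n').
garden: Group A (length 6, has 'n').
joist: Group B (length 5, no 'n').
sage: Group B (length 4, no 'n').

Group B, Group A, Group B, Group B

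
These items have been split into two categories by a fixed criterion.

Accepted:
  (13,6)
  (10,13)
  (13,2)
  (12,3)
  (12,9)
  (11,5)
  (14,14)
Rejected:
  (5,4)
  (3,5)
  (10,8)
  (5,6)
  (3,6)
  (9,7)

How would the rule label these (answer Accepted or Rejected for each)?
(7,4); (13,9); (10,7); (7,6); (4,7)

The distinguishing property — max ≥ 11 — holds for all the 'Accepted' cases and none of the 'Rejected' cases.
Rejected: (7,4), since max 7. Accepted: (13,9), since max 13. Rejected: (10,7), since max 10. Rejected: (7,6), since max 7. Rejected: (4,7), since max 7.

Rejected, Accepted, Rejected, Rejected, Rejected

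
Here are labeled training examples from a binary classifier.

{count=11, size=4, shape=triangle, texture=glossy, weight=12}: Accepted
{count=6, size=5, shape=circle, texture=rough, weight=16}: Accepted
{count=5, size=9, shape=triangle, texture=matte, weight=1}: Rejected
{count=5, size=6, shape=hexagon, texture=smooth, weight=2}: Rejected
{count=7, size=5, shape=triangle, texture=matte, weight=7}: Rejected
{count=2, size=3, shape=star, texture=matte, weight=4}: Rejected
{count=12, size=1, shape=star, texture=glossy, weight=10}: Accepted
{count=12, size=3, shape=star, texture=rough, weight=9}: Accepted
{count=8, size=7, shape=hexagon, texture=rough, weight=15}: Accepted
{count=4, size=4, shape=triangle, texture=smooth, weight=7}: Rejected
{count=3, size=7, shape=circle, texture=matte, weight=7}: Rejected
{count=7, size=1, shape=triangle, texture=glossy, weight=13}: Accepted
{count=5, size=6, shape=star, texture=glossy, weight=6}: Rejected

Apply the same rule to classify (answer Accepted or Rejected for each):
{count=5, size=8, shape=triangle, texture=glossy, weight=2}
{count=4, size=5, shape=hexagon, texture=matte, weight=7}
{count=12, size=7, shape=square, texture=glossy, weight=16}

The rule appears to be: weight ≥ 9.
{count=5, size=8, shape=triangle, texture=glossy, weight=2}: weight = 2, does not satisfy this → Rejected.
{count=4, size=5, shape=hexagon, texture=matte, weight=7}: weight = 7, does not satisfy this → Rejected.
{count=12, size=7, shape=square, texture=glossy, weight=16}: weight = 16, matches → Accepted.

Rejected, Rejected, Accepted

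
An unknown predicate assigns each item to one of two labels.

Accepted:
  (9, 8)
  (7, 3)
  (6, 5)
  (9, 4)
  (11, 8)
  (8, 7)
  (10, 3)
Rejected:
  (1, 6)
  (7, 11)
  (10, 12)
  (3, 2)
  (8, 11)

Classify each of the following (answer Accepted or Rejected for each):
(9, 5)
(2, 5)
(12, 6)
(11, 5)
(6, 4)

One predicate separates the groups cleanly: first > second AND sum ≥ 7.
(9, 5) — 9 > 5, 9+5 = 14, hence Accepted. (2, 5) — 2 < 5, 2+5 = 7, hence Rejected. (12, 6) — 12 > 6, 12+6 = 18, hence Accepted. (11, 5) — 11 > 5, 11+5 = 16, hence Accepted. (6, 4) — 6 > 4, 6+4 = 10, hence Accepted.

Accepted, Rejected, Accepted, Accepted, Accepted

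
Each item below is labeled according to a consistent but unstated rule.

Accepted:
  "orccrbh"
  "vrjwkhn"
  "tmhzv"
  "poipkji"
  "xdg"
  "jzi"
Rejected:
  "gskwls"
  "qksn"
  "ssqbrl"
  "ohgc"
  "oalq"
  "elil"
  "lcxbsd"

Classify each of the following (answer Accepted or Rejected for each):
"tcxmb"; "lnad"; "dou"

Accepted, Rejected, Accepted

Checking candidate rules against both groups, what survives is: odd length.
"tcxmb": length 5, fits → Accepted.
"lnad": length 4, does not pass → Rejected.
"dou": length 3, fits → Accepted.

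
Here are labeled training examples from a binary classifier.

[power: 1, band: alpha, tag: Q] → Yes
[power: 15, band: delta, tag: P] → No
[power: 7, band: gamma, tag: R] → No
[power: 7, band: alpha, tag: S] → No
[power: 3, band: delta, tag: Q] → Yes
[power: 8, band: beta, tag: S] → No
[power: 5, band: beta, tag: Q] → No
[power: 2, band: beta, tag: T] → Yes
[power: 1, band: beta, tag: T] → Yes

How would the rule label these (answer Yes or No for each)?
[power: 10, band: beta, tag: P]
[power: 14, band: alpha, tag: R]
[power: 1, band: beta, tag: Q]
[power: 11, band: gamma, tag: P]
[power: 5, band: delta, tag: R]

The simplest hypothesis consistent with all the labels is: power ≤ 3.
[power: 10, band: beta, tag: P] → power = 10 → No. [power: 14, band: alpha, tag: R] → power = 14 → No. [power: 1, band: beta, tag: Q] → power = 1 → Yes. [power: 11, band: gamma, tag: P] → power = 11 → No. [power: 5, band: delta, tag: R] → power = 5 → No.

No, No, Yes, No, No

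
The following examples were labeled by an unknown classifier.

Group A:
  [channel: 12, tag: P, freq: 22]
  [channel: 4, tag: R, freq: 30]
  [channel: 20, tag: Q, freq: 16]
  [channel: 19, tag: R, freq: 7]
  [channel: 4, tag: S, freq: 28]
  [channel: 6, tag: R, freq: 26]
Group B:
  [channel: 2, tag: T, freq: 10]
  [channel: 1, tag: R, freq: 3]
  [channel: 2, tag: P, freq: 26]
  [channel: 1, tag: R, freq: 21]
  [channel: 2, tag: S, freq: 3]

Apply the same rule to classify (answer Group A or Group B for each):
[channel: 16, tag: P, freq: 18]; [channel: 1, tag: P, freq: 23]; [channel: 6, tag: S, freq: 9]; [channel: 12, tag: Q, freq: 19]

Group A, Group B, Group A, Group A

The simplest hypothesis consistent with all the labels is: channel ≥ 4.
[channel: 16, tag: P, freq: 18]: Group A (channel = 16). [channel: 1, tag: P, freq: 23]: Group B (channel = 1). [channel: 6, tag: S, freq: 9]: Group A (channel = 6). [channel: 12, tag: Q, freq: 19]: Group A (channel = 12).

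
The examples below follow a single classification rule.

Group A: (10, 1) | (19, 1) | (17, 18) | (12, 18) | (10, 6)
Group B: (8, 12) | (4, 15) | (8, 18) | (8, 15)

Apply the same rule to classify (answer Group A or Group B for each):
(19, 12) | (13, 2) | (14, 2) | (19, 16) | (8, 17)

Group A, Group A, Group A, Group A, Group B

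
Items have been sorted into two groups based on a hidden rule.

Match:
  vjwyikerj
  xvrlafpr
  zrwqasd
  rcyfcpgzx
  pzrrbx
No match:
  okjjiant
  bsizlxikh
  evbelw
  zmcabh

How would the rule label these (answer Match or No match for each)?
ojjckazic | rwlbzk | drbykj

No match, Match, Match

Every 'Match' example satisfies: contains 'r'. None of the 'No match' examples do.
No match: ojjckazic, since no 'r'.
Match: rwlbzk, since has 'r'.
Match: drbykj, since has 'r'.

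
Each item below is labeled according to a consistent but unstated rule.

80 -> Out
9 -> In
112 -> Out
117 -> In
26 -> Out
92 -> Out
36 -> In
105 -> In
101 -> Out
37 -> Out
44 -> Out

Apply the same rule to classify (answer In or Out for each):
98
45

One predicate separates the groups cleanly: multiple of 3.
Out: 98, since 98 = 3·32 + 2. In: 45, since 45 = 3·15.

Out, In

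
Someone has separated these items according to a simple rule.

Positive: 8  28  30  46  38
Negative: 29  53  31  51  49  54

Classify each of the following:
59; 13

Negative, Negative

The classifier is using: even AND at most 46.
59 — 59 is odd, 59 > 46, hence Negative.
13 — 13 is odd, 13 ≤ 46, hence Negative.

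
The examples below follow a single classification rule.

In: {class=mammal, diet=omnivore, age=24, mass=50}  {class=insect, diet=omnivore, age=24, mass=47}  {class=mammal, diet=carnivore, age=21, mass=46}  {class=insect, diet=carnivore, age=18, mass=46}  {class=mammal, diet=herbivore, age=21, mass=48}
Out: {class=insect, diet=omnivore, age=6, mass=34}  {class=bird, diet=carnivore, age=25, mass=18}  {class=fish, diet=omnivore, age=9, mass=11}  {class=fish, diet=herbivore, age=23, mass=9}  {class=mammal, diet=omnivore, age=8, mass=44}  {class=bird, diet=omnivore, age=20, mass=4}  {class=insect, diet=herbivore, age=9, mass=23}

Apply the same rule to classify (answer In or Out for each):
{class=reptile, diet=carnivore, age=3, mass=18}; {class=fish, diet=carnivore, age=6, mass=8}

The distinguishing property — mass ≥ 46 — holds for all the 'In' cases and none of the 'Out' cases.
{class=reptile, diet=carnivore, age=3, mass=18} — mass = 18, hence Out.
{class=fish, diet=carnivore, age=6, mass=8} — mass = 8, hence Out.

Out, Out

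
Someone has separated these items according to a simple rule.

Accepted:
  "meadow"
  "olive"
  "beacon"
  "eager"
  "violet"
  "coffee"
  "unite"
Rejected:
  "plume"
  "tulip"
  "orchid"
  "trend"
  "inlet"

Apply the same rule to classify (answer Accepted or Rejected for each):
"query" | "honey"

All 'Accepted' examples share one property — has ≥ 3 vowels — and every 'Rejected' example lacks it.
"query": 2 vowels, lacks this property → Rejected.
"honey": 2 vowels, lacks this property → Rejected.

Rejected, Rejected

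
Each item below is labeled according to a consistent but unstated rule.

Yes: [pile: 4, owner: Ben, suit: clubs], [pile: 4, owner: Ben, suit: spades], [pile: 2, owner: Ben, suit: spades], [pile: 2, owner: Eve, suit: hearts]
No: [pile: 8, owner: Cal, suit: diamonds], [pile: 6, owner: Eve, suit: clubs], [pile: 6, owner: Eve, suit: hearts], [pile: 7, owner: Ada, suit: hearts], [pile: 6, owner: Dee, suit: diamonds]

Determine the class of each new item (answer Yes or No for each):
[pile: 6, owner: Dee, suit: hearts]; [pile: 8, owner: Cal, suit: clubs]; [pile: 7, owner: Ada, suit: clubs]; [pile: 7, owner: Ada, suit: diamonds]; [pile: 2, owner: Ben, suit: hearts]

No, No, No, No, Yes

All 'Yes' examples share one property — pile ≤ 4 — and every 'No' example lacks it.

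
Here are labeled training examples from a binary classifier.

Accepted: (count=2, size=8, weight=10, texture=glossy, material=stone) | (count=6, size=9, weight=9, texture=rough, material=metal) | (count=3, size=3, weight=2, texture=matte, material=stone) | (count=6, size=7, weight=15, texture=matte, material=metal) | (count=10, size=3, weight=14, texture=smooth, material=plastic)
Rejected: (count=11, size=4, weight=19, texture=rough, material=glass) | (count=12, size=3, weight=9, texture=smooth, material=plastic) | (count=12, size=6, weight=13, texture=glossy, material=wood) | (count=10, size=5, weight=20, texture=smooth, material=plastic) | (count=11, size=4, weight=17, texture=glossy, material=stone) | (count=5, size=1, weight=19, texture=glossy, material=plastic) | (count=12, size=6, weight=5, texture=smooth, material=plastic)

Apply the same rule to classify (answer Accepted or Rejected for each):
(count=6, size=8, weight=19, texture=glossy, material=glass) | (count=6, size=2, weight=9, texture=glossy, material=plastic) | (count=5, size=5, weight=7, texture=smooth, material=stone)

The distinguishing property — count ≤ 10 AND weight ≤ 15 — holds for all the 'Accepted' cases and none of the 'Rejected' cases.

Rejected, Accepted, Accepted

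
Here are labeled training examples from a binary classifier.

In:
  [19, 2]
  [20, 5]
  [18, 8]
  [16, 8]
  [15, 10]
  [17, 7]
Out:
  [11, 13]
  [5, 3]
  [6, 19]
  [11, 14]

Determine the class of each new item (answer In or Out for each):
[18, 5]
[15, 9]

In, In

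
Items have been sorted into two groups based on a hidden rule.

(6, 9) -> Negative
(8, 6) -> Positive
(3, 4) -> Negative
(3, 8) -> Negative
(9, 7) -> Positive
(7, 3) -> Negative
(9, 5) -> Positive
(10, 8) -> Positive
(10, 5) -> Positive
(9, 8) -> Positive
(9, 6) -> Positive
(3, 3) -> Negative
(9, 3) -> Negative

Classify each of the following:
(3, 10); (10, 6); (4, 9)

Negative, Positive, Negative

One predicate separates the groups cleanly: first > second AND sum ≥ 14.
(3, 10): Negative (3 < 10, 3+10 = 13).
(10, 6): Positive (10 > 6, 10+6 = 16).
(4, 9): Negative (4 < 9, 4+9 = 13).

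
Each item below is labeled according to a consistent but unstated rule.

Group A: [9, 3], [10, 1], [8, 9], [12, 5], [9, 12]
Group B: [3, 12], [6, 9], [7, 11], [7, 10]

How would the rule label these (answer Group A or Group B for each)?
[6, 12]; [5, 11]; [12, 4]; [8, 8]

One predicate separates the groups cleanly: first ≥ 8.
Group B: [6, 12], since first 6.
Group B: [5, 11], since first 5.
Group A: [12, 4], since first 12.
Group A: [8, 8], since first 8.

Group B, Group B, Group A, Group A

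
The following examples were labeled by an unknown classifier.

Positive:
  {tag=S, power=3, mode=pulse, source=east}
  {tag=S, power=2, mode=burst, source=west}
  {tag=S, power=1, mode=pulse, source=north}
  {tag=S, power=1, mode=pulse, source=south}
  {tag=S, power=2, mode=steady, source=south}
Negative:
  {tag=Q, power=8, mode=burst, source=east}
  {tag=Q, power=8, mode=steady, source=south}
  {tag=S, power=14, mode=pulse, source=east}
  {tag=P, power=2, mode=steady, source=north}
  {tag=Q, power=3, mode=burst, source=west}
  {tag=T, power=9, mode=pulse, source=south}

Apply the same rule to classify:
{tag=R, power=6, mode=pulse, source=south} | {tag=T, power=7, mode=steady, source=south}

Negative, Negative

Rule: tag is S AND power ≤ 3. This holds for each 'Positive' example and fails for each 'Negative' one.
{tag=R, power=6, mode=pulse, source=south}: tag is R, power = 6 — lacks this property, so Negative. {tag=T, power=7, mode=steady, source=south}: tag is T, power = 7 — lacks this property, so Negative.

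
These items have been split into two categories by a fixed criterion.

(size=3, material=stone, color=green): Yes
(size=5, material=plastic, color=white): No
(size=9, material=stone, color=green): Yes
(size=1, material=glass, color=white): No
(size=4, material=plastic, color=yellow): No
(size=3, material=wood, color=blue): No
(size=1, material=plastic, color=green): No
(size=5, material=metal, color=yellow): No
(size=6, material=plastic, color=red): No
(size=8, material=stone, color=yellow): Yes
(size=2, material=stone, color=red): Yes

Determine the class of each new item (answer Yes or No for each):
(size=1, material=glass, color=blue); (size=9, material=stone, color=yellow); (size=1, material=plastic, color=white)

No, Yes, No

The pattern is that an item is 'Yes' exactly when: material is stone.
No: (size=1, material=glass, color=blue), since material is glass. Yes: (size=9, material=stone, color=yellow), since material is stone. No: (size=1, material=plastic, color=white), since material is plastic.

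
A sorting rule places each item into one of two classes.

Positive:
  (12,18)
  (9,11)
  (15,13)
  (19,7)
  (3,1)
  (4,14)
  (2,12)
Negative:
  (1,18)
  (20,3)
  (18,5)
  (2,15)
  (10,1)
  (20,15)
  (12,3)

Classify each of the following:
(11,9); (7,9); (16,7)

Positive, Positive, Negative

Checking candidate rules against both groups, what survives is: sum is even.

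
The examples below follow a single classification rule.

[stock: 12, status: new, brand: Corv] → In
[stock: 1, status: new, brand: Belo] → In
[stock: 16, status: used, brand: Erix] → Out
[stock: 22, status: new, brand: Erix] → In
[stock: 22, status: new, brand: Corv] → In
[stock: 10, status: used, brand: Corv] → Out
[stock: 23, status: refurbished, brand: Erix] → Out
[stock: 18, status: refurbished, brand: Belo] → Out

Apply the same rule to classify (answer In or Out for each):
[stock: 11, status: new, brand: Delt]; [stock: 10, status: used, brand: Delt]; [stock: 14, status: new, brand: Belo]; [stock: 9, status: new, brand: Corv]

In, Out, In, In

The distinguishing property — status is new — holds for all the 'In' cases and none of the 'Out' cases.
[stock: 11, status: new, brand: Delt]: status is new, checks out → In. [stock: 10, status: used, brand: Delt]: status is used, fails this test → Out. [stock: 14, status: new, brand: Belo]: status is new, checks out → In. [stock: 9, status: new, brand: Corv]: status is new, checks out → In.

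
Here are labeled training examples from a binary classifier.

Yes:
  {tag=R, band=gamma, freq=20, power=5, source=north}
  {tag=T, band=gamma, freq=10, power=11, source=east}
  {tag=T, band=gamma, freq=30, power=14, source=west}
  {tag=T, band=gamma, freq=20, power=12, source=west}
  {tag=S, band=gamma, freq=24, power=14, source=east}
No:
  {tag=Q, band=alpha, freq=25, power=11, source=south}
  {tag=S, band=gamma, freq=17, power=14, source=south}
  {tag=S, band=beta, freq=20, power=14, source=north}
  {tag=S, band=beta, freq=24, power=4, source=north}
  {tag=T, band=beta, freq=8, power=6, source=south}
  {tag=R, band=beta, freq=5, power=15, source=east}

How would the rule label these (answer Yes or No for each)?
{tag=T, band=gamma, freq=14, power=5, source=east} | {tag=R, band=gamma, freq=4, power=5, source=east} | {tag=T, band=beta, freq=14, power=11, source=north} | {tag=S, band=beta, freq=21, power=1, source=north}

Yes, Yes, No, No

The simplest hypothesis consistent with all the labels is: band is gamma AND freq ≠ 17.
{tag=T, band=gamma, freq=14, power=5, source=east}: band is gamma, freq = 14 — checks out, so Yes. {tag=R, band=gamma, freq=4, power=5, source=east}: band is gamma, freq = 4 — checks out, so Yes. {tag=T, band=beta, freq=14, power=11, source=north}: band is beta, freq = 14 — fails the rule, so No. {tag=S, band=beta, freq=21, power=1, source=north}: band is beta, freq = 21 — fails the rule, so No.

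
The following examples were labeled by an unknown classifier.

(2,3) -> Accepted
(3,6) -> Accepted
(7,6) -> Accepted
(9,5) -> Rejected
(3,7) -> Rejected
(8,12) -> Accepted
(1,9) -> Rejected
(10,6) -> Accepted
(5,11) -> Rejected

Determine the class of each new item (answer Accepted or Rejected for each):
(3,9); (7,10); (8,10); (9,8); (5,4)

The distinguishing property — product is even — holds for all the 'Accepted' cases and none of the 'Rejected' cases.

Rejected, Accepted, Accepted, Accepted, Accepted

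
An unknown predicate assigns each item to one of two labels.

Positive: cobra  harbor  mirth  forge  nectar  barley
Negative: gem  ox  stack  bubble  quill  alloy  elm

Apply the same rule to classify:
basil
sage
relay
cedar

Negative, Negative, Positive, Positive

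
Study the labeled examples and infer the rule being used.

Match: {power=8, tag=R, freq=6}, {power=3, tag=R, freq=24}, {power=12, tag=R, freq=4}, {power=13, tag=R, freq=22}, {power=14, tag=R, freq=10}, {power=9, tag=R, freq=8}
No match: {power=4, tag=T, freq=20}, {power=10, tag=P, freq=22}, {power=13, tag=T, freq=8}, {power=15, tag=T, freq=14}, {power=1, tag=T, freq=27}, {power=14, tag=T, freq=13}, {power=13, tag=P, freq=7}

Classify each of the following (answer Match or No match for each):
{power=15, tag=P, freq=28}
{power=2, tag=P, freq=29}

The classifier is using: tag is R.

No match, No match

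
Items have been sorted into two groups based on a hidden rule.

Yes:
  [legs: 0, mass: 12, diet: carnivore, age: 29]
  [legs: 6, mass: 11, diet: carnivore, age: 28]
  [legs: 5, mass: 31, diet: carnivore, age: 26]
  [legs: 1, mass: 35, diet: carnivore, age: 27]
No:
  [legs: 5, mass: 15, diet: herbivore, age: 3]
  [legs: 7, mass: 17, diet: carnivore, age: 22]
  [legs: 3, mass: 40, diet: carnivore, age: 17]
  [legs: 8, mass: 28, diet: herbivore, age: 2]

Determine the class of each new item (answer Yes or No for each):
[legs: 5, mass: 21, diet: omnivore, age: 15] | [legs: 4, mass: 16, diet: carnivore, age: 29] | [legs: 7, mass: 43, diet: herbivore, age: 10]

No, Yes, No

All 'Yes' examples share one property — age ≥ 26 — and every 'No' example lacks it.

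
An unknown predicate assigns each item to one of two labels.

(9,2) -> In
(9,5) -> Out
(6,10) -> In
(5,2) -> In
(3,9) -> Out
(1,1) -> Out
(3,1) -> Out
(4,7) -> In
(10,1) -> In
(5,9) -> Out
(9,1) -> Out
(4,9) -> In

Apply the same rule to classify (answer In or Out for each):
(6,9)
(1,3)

In, Out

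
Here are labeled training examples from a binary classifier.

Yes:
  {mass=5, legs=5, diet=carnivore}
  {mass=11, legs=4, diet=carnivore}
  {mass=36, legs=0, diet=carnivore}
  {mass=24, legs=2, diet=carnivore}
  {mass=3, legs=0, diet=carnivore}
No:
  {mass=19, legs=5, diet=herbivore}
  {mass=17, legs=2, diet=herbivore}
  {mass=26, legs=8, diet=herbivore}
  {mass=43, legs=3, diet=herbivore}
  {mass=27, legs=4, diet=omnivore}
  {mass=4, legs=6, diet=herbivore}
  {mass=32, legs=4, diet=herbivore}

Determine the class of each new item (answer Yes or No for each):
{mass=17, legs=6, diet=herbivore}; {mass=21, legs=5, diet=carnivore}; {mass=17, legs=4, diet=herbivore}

All 'Yes' examples share one property — diet is carnivore — and every 'No' example lacks it.
{mass=17, legs=6, diet=herbivore} → diet is herbivore → No. {mass=21, legs=5, diet=carnivore} → diet is carnivore → Yes. {mass=17, legs=4, diet=herbivore} → diet is herbivore → No.

No, Yes, No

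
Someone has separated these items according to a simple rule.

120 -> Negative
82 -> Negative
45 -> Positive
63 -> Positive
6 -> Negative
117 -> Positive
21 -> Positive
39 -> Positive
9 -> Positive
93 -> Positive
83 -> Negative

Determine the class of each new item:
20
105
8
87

Negative, Positive, Negative, Positive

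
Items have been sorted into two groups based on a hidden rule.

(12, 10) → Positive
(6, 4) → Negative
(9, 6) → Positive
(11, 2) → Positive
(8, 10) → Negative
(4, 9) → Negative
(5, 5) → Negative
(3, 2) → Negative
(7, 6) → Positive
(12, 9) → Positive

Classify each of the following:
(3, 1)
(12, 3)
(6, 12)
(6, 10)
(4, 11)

Negative, Positive, Negative, Negative, Negative

Every 'Positive' example satisfies: first > second AND sum ≥ 13. None of the 'Negative' examples do.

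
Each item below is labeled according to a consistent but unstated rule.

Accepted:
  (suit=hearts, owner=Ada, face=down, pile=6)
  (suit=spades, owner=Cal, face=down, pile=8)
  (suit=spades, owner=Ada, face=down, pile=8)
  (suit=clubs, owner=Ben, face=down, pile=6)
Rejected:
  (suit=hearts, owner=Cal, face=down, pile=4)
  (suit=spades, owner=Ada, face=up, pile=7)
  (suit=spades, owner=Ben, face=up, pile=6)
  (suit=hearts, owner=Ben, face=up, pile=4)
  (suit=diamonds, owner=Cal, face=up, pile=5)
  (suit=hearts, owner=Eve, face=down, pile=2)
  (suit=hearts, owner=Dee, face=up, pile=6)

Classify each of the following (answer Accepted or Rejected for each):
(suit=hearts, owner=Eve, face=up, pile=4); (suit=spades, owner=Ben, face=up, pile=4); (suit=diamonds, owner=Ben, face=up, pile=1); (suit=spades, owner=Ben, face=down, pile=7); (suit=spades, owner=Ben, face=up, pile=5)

Rule: face is down AND pile ≥ 5. This holds for each 'Accepted' example and fails for each 'Rejected' one.
(suit=hearts, owner=Eve, face=up, pile=4) → face is up, pile = 4 → Rejected. (suit=spades, owner=Ben, face=up, pile=4) → face is up, pile = 4 → Rejected. (suit=diamonds, owner=Ben, face=up, pile=1) → face is up, pile = 1 → Rejected. (suit=spades, owner=Ben, face=down, pile=7) → face is down, pile = 7 → Accepted. (suit=spades, owner=Ben, face=up, pile=5) → face is up, pile = 5 → Rejected.

Rejected, Rejected, Rejected, Accepted, Rejected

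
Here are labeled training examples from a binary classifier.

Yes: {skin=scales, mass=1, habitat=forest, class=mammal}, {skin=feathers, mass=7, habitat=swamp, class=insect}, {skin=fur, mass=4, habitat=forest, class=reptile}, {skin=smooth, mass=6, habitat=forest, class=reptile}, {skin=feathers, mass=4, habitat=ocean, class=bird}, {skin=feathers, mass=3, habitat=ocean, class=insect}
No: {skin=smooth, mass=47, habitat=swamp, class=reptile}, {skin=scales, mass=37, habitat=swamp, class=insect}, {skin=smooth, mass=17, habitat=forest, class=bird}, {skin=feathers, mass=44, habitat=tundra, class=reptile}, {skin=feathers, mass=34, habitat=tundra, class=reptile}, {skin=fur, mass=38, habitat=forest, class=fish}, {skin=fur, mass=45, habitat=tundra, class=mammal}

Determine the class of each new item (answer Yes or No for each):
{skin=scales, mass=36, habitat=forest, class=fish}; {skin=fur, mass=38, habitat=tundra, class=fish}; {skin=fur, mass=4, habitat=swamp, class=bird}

The distinguishing property — mass ≤ 7 — holds for all the 'Yes' cases and none of the 'No' cases.
{skin=scales, mass=36, habitat=forest, class=fish}: mass = 36, does not pass → No.
{skin=fur, mass=38, habitat=tundra, class=fish}: mass = 38, does not pass → No.
{skin=fur, mass=4, habitat=swamp, class=bird}: mass = 4, meets the rule → Yes.

No, No, Yes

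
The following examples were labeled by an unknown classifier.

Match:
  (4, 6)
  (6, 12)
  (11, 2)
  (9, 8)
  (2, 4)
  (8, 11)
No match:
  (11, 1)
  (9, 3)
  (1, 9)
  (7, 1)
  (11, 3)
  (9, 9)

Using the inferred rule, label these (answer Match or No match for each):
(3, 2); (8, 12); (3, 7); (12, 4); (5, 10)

One predicate separates the groups cleanly: product is even.
(3, 2) → 3·2 = 6 → Match. (8, 12) → 8·12 = 96 → Match. (3, 7) → 3·7 = 21 → No match. (12, 4) → 12·4 = 48 → Match. (5, 10) → 5·10 = 50 → Match.

Match, Match, No match, Match, Match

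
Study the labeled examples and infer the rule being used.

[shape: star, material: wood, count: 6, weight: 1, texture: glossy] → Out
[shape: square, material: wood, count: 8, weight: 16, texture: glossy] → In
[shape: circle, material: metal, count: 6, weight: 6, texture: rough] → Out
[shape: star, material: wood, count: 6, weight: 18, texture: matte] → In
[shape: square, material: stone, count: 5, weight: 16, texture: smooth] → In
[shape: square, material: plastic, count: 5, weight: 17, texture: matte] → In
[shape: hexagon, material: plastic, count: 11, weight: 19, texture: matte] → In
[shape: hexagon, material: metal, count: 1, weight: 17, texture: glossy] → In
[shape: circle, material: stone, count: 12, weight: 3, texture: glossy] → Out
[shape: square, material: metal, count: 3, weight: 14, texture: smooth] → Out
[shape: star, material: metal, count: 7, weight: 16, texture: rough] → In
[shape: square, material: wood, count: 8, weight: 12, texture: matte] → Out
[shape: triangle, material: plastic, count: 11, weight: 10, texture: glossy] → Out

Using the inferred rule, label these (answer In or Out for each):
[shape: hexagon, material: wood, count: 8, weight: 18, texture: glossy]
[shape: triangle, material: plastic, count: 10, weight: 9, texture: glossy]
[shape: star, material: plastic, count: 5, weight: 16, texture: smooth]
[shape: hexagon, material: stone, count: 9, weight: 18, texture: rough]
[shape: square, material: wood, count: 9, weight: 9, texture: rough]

In, Out, In, In, Out

Every 'In' example satisfies: weight ≥ 16. None of the 'Out' examples do.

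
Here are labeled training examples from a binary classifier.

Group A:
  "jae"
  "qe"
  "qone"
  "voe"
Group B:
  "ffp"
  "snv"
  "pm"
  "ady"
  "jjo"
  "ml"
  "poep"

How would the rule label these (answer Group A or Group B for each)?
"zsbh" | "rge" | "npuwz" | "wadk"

Group B, Group A, Group B, Group B

Comparing the two groups points to one rule — ends with 'e'.
"zsbh" — ends with 'h', hence Group B. "rge" — ends with 'e', hence Group A. "npuwz" — ends with 'z', hence Group B. "wadk" — ends with 'k', hence Group B.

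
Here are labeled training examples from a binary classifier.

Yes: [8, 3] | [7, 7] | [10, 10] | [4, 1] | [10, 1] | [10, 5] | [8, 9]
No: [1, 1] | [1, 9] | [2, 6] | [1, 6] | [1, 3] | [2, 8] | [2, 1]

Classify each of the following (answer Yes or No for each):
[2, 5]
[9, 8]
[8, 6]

'Yes' ⟺ first ≥ 3.
[2, 5]: No (first 2).
[9, 8]: Yes (first 9).
[8, 6]: Yes (first 8).

No, Yes, Yes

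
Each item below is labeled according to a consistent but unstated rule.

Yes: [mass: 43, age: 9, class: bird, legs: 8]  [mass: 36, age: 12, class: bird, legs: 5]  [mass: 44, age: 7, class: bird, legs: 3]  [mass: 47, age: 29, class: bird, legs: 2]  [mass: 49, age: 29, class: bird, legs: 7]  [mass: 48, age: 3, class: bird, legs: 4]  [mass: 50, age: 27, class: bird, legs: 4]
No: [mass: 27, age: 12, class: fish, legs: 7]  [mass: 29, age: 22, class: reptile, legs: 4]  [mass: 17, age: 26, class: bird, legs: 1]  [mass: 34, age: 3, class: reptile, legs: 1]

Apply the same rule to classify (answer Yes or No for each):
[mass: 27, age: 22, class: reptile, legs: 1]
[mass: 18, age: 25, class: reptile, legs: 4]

No, No

The distinguishing property — mass ≥ 36 — holds for all the 'Yes' cases and none of the 'No' cases.
No: [mass: 27, age: 22, class: reptile, legs: 1], since mass = 27. No: [mass: 18, age: 25, class: reptile, legs: 4], since mass = 18.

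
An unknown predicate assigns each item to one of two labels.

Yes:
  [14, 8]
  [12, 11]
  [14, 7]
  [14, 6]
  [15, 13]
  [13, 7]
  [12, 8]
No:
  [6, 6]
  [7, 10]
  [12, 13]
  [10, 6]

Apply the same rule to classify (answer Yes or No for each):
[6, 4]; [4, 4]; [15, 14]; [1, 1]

The common property of the 'Yes' items is: first > second AND sum ≥ 17. No 'No' item has it.
[6, 4]: 6 > 4, 6+4 = 10, does not satisfy this → No. [4, 4]: 4 = 4, 4+4 = 8, does not satisfy this → No. [15, 14]: 15 > 14, 15+14 = 29, checks out → Yes. [1, 1]: 1 = 1, 1+1 = 2, does not satisfy this → No.

No, No, Yes, No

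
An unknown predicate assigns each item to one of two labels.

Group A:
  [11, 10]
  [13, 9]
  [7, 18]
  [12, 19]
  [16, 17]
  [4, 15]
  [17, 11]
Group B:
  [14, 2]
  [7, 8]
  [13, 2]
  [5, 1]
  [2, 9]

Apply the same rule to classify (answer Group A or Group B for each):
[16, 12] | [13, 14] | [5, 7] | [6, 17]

One predicate separates the groups cleanly: sum ≥ 19.
Group A: [16, 12], since 16+12 = 28.
Group A: [13, 14], since 13+14 = 27.
Group B: [5, 7], since 5+7 = 12.
Group A: [6, 17], since 6+17 = 23.

Group A, Group A, Group B, Group A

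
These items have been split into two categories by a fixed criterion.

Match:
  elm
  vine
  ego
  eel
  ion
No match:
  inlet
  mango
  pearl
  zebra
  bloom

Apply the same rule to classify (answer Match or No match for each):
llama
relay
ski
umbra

No match, No match, Match, No match

Rule: length ≤ 4. This holds for each 'Match' example and fails for each 'No match' one.
llama — length 5, hence No match.
relay — length 5, hence No match.
ski — length 3, hence Match.
umbra — length 5, hence No match.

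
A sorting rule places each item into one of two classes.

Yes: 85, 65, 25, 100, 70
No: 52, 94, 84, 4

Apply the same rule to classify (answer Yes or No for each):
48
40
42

No, Yes, No

'Yes' ⟺ multiple of 5.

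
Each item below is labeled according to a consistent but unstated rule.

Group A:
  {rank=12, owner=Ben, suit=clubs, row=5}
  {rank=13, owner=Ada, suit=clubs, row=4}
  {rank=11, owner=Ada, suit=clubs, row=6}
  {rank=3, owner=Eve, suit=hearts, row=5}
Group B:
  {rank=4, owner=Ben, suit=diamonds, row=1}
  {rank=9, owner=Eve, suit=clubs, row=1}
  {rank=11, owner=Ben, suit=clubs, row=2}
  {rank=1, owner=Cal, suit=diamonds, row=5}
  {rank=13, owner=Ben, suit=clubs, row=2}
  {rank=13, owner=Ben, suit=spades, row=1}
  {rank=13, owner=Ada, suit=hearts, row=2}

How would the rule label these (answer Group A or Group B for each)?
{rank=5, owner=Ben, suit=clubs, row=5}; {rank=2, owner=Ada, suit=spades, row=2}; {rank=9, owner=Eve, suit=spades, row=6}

The simplest hypothesis consistent with all the labels is: row ≥ 4 AND rank ≥ 3.
{rank=5, owner=Ben, suit=clubs, row=5}: Group A (row = 5, rank = 5). {rank=2, owner=Ada, suit=spades, row=2}: Group B (row = 2, rank = 2). {rank=9, owner=Eve, suit=spades, row=6}: Group A (row = 6, rank = 9).

Group A, Group B, Group A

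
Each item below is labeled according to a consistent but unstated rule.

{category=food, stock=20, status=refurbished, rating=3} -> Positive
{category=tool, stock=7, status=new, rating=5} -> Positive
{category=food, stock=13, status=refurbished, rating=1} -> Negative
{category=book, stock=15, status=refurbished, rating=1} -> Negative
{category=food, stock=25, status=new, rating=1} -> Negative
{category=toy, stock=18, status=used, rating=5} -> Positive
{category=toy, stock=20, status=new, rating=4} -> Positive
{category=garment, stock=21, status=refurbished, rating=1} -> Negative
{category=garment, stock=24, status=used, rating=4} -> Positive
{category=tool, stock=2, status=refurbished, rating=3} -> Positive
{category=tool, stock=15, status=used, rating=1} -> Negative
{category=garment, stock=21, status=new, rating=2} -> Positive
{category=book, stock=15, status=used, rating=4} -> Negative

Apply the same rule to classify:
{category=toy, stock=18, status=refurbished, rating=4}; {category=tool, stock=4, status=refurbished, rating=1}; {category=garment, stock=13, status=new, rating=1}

All 'Positive' examples share one property — rating ≥ 2 AND stock ≠ 15 — and every 'Negative' example lacks it.
Positive: {category=toy, stock=18, status=refurbished, rating=4}, since rating = 4, stock = 18. Negative: {category=tool, stock=4, status=refurbished, rating=1}, since rating = 1, stock = 4. Negative: {category=garment, stock=13, status=new, rating=1}, since rating = 1, stock = 13.

Positive, Negative, Negative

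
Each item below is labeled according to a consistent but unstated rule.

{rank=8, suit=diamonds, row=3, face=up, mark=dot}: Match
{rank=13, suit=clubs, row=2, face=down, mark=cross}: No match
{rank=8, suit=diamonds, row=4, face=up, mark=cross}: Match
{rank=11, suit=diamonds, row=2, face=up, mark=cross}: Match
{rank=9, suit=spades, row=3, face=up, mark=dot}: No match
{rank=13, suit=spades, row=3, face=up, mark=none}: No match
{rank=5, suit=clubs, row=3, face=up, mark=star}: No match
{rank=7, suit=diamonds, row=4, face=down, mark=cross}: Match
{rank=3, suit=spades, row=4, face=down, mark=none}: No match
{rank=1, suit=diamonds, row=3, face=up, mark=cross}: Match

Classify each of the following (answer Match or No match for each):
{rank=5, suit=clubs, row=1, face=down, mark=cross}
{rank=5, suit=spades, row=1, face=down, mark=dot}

The distinguishing property — suit is diamonds — holds for all the 'Match' cases and none of the 'No match' cases.
{rank=5, suit=clubs, row=1, face=down, mark=cross}: suit is clubs, fails the rule → No match.
{rank=5, suit=spades, row=1, face=down, mark=dot}: suit is spades, fails the rule → No match.

No match, No match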